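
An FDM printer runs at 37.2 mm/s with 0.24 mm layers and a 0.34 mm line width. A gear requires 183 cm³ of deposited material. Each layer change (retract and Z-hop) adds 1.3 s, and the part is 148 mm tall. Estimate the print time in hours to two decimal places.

16.97 hours

Line area: 0.24 × 0.34 → 0.0816 mm².
Path length: 183000 mm³ / 0.0816 mm² → 2242647.1 mm.
Print-move time: 2242647.1 / 37.2 → 60286.2 s.
Number of layers: 148 / 0.24 → 617 (rounded up).
Non-print overhead = 617 × 1.3 = 802.1 s.
Total = 60286.2 + 802.1 = 61088.3 s = 16.97 hours.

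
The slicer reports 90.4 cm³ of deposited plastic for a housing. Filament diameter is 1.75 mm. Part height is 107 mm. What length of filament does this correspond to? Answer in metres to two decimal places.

37.58 m

Cross-section of 1.75 mm filament: π·(1.75/2)² = 2.4053 mm².
Length = 90.4 cm³ / 2.4053 mm² = 90400 / 2.4053 = 37583.67 mm = 37.58 m.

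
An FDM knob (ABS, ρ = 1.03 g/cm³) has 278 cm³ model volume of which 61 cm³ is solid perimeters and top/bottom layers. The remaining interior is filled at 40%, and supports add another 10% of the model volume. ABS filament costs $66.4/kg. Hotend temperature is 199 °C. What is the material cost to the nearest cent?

Infill region = 278 − 61, so 217 cm³.
Deposited infill = 0.40 × 217, so 86.8 cm³.
Support: 0.10 × 278 → 27.8 cm³.
Deposited volume = 61 + 86.8 + 27.8, so 175.6 cm³.
Mass = 175.6 × 1.03 = 180.868 g.
At $66.4/kg: 180.868/1000 × 66.4 = $12.01.

$12.01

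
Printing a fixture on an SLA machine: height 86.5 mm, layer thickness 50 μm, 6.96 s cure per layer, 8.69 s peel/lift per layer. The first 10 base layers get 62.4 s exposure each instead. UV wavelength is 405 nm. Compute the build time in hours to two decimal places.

7.67 hours

Layer count = ceil(86.5 / 0.05) = 1730.
Base layers: 10 × (62.4 + 8.69) → 710.9 s.
Remaining layers: 1720 × (6.96 + 8.69) → 26918 s.
Total = 710.9 + 26918 = 27628.9 s = 7.67 hours.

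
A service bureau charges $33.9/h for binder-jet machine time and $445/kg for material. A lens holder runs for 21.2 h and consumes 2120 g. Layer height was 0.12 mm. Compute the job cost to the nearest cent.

Time charge: 33.9 × 21.2 → $718.68.
Material cost = 445 × 2120/1000, so $943.40.
Total = 718.68 + 943.40 = $1662.08.

$1662.08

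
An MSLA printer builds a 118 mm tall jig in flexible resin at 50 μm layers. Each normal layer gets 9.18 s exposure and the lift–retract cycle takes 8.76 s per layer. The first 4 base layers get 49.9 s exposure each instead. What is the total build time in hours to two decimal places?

Layer count = ceil(118 / 0.05) = 2360.
Burn-in layers = 4 × (49.9 + 8.76) = 234.64 s.
Normal layers = 2356 × (9.18 + 8.76) = 42266.64 s.
Total = 234.64 + 42266.64 = 42501.28 s = 11.81 hours.

11.81 hours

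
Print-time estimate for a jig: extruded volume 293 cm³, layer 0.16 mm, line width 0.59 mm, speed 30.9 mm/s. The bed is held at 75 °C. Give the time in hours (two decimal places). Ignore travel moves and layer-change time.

Extrusion cross-section: 0.16 × 0.59 → 0.0944 mm².
Total extruded path = 293000/0.0944 = 3103813.6 mm.
Time extruding = 3103813.6 / 30.9 = 100447 s.
Converting: 100447 s = 27.90 hours.

27.90 hours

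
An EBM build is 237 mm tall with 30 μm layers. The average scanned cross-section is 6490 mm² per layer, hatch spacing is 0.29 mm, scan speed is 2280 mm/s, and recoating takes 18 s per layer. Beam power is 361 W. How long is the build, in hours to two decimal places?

61.04 hours

Layer count = ceil(237 / 0.03) = 7900.
Scan path per layer = 6490 / 0.29 = 22379.3 mm.
Scan time per layer = 22379.3 / 2280 = 9.8155 s.
Layer cycle = 9.8155 + 18 = 27.8155 s.
Total: 7900 × 27.8155 s = 219742.45 s → 61.04 hours.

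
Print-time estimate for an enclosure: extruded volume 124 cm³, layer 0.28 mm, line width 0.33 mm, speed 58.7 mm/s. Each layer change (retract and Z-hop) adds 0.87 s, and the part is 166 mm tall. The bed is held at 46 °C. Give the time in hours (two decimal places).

Bead cross-section = 0.28 × 0.33 = 0.0924 mm².
Path length: 124000 mm³ / 0.0924 mm² → 1341991.3 mm.
Print-move time = 1341991.3 / 58.7 = 22861.9 s.
Number of layers: 166 / 0.28 → 593 (rounded up).
Z-hop total = 593 × 0.87, so 515.91 s.
Total = 22861.9 + 515.91 = 23377.81 s = 6.49 hours.

6.49 hours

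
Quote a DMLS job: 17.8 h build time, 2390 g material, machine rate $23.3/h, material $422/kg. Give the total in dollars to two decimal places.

Machine cost = 23.3 × 17.8, so $414.74.
Material charge = 422 × 2390/1000, so $1008.58.
Total = 414.74 + 1008.58 = $1423.32.

$1423.32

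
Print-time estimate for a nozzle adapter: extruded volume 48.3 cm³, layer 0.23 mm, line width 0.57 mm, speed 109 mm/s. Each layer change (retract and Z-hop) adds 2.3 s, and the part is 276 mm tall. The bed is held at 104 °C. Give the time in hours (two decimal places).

1.71 hours

Line area = 0.23 × 0.57 = 0.1311 mm².
Toolpath length = 48.3 cm³ / 0.1311 mm² = 48300 / 0.1311 = 368421.1 mm.
Extrusion time = 368421.1 / 109, so 3380 s.
Number of layers: 276 / 0.23 → 1200 (rounded up).
Z-hop total = 1200 × 2.3 = 2760 s.
Altogether 3380 + 2760 = 6140 s, i.e. 1.71 hours.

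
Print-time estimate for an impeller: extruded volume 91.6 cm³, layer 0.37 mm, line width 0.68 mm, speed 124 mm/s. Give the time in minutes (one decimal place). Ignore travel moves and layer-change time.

48.9 minutes

Bead cross-section = 0.37 × 0.68 = 0.2516 mm².
Path length: 91600 mm³ / 0.2516 mm² → 364070 mm.
Print-move time: 364070 / 124 → 2936 s.
2936 s = 48.9 minutes.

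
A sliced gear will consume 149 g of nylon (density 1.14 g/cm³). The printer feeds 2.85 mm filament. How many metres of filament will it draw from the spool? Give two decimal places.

Extruded volume: 149/1.14 = 130.7018 cm³ (130701.8 mm³).
A = π r² = π × 1.425² = 6.3794 mm².
L = V/A = 130701.8/6.3794 = 20488.1 mm → 20.49 m.

20.49 m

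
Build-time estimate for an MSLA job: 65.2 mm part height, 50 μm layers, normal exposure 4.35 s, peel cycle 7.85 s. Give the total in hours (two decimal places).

4.42 hours

Layers = ⌈65.2/0.05⌉ = 1304.
Per-layer time = 4.35 + 7.85 = 12.2 s.
Build time: 1304 × 12.2 s = 15908.8 s, i.e. 4.42 hours.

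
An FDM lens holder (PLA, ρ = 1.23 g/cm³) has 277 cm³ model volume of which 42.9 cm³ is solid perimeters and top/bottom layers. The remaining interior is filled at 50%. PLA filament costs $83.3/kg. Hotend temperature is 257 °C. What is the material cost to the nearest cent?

Infill region = 277 − 42.9, so 234.1 cm³.
Infill volume = 0.50 × 234.1, so 117.05 cm³.
Total printed volume: 42.9 + 117.05 → 159.95 cm³.
Mass: 159.95 × 1.23 → 196.7385 g.
At $83.3/kg: 196.7385/1000 × 83.3 = $16.39.

$16.39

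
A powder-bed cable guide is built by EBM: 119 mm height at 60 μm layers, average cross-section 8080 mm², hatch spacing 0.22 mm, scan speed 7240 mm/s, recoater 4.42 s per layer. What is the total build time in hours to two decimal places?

5.23 hours

Layers = ⌈119/0.06⌉ = 1984.
Hatch length per layer = 8080 / 0.22 = 36727.3 mm.
Scan time per layer = 36727.3 / 7240 = 5.0728 s.
Per-layer time = 5.0728 + 4.42 = 9.4928 s.
1984 layers × 9.4928 s/layer = 18833.7152 s, i.e. 5.23 hours.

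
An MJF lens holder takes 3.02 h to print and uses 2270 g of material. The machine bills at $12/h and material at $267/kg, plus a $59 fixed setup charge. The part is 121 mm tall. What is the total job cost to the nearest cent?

$701.33

Time charge = 12 × 3.02, so $36.24.
Material charge = 267 × 2270/1000, so $606.09.
Adding setup: 36.24 + 606.09 + 59 → $701.33.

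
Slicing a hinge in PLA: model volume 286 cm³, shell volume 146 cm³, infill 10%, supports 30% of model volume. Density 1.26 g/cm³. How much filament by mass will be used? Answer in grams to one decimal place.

Interior volume: 286 − 146 → 140 cm³.
Infill deposited: 0.10 × 140 → 14 cm³.
Support = 0.30 × 286, so 85.8 cm³.
Total printed volume = 146 + 14 + 85.8, so 245.8 cm³.
Mass = 245.8 × 1.26 = 309.708 g.

309.7 g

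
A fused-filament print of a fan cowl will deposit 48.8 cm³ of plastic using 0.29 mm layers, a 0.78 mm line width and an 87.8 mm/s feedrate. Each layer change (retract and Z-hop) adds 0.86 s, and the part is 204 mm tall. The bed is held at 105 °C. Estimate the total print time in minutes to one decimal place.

Bead cross-section = 0.29 × 0.78 = 0.2262 mm².
Toolpath length = 48.8 cm³ / 0.2262 mm² = 48800 / 0.2262 = 215738.3 mm.
Extrusion time: 215738.3 / 87.8 → 2457.2 s.
Layers = ⌈204/0.29⌉ = 704.
Z-hop total = 704 × 0.86 = 605.44 s.
Total = 2457.2 + 605.44 = 3062.64 s = 51.0 minutes.

51.0 minutes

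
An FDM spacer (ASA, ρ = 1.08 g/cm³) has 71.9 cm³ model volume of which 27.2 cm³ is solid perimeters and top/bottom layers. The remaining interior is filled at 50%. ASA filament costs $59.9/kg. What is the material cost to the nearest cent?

Volume inside the shell = 71.9 − 27.2 = 44.7 cm³.
Infill deposited = 0.50 × 44.7, so 22.35 cm³.
Total printed volume = 27.2 + 22.35 = 49.55 cm³.
Mass = 49.55 × 1.08, so 53.514 g.
At $59.9/kg: 53.514/1000 × 59.9 = $3.21.

$3.21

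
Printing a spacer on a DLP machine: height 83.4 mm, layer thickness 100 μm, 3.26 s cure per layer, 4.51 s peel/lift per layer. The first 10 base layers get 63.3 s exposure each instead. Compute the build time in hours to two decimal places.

Number of layers: 83.4 / 0.1 → 834 (rounded up).
Base layers = 10 × (63.3 + 4.51), so 678.1 s.
Remaining layers: 824 × (3.26 + 4.51) → 6402.48 s.
Sum: 678.1 + 6402.48 = 7080.58 s → 1.97 hours.

1.97 hours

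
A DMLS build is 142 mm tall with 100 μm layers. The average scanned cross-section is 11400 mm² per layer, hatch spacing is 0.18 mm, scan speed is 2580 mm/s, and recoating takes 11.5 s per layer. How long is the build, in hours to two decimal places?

Number of layers: 142 / 0.1 → 1420 (rounded up).
Per-layer scan distance = 11400 / 0.18 = 63333.3 mm.
Per-layer scan time: 63333.3 / 2580 → 24.5478 s.
Time per layer = 24.5478 + 11.5, so 36.0478 s.
Total: 1420 × 36.0478 s = 51187.876 s → 14.22 hours.

14.22 hours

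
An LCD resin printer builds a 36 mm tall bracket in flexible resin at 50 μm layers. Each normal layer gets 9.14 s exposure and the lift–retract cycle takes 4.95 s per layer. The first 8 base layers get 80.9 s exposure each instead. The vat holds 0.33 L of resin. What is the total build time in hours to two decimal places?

2.98 hours

Layer count = ceil(36 / 0.05) = 720.
Bottom layers: 8 × (80.9 + 4.95) → 686.8 s.
Regular layers: 712 × (9.14 + 4.95) → 10032.08 s.
Total = 686.8 + 10032.08 = 10718.88 s = 2.98 hours.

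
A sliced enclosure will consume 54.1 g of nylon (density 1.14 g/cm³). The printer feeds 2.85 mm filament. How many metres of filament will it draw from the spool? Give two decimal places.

Volume = 54.1 g / 1.14 g·cm⁻³ = 47.4561 cm³ = 47456.1 mm³.
Filament cross-section = π × (2.85/2)² = 6.3794 mm².
Length = 47456.1 / 6.3794 = 7438.96 mm = 7.44 m.

7.44 m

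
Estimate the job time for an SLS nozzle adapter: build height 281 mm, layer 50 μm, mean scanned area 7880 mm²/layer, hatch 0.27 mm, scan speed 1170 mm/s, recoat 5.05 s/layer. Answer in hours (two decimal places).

Layers = ⌈281/0.05⌉ = 5620.
Hatch length per layer = 7880 / 0.27, so 29185.2 mm.
Scan time per layer: 29185.2 / 1170 → 24.9446 s.
Per-layer time: 24.9446 + 5.05 → 29.9946 s.
Total: 5620 × 29.9946 s = 168569.652 s → 46.82 hours.

46.82 hours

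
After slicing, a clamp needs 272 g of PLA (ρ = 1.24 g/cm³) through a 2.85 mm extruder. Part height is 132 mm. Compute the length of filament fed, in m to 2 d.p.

Volume = 272 g / 1.24 g·cm⁻³ = 219.3548 cm³ = 219354.8 mm³.
Filament cross-section = π × (2.85/2)² = 6.3794 mm².
L = V/A = 219354.8/6.3794 = 34384.86 mm → 34.38 m.

34.38 m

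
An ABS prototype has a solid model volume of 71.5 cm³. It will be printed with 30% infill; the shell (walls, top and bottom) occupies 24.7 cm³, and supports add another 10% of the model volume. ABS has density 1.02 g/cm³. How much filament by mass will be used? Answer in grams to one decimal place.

46.8 g

Infill region: 71.5 − 24.7 → 46.8 cm³.
Deposited infill: 0.30 × 46.8 → 14.04 cm³.
Support: 0.10 × 71.5 → 7.15 cm³.
Total extruded = 24.7 + 14.04 + 7.15 = 45.89 cm³.
Mass = 45.89 × 1.02 = 46.8078 g.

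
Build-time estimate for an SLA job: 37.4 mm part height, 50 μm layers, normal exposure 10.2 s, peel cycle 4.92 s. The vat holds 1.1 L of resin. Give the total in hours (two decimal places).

Layer count = ceil(37.4 / 0.05) = 748.
Cycle time = 10.2 + 4.92, so 15.12 s.
Total = 748 × 15.12 = 11309.76 s = 3.14 hours.

3.14 hours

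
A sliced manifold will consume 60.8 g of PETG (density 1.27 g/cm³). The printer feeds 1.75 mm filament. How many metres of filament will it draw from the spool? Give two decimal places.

Volume = 60.8 g / 1.27 g·cm⁻³ = 47.874 cm³ = 47874 mm³.
A = π r² = π × 0.875² = 2.4053 mm².
Length = 47874 / 2.4053 = 19903.55 mm = 19.90 m.

19.90 m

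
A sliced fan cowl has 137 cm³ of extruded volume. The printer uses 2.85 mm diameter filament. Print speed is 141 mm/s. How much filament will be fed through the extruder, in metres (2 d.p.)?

21.48 m

A = π r² = π × 1.425² = 6.3794 mm².
Length = 137 cm³ / 6.3794 mm² = 137000 / 6.3794 = 21475.37 mm = 21.48 m.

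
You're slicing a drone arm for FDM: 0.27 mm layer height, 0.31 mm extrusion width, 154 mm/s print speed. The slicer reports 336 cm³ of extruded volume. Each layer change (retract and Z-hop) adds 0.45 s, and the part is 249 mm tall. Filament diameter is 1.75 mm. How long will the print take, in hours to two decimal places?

Bead cross-section = 0.27 × 0.31 = 0.0837 mm².
Path length: 336000 mm³ / 0.0837 mm² → 4014336.9 mm.
Print-move time = 4014336.9 / 154, so 26067.1 s.
Number of layers: 249 / 0.27 → 923 (rounded up).
Non-print overhead: 923 × 0.45 → 415.35 s.
Altogether 26067.1 + 415.35 = 26482.45 s, i.e. 7.36 hours.

7.36 hours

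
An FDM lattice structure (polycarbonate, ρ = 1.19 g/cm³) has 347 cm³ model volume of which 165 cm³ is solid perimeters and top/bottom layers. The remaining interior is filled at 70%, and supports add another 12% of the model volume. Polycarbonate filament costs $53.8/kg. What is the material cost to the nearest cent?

Interior volume = 347 − 165 = 182 cm³.
Infill deposited = 0.70 × 182 = 127.4 cm³.
Support = 0.12 × 347 = 41.64 cm³.
Deposited volume: 165 + 127.4 + 41.64 → 334.04 cm³.
Mass: 334.04 × 1.19 → 397.5076 g.
Cost = 397.5076 g / 1000 × $53.8/kg = $21.39.

$21.39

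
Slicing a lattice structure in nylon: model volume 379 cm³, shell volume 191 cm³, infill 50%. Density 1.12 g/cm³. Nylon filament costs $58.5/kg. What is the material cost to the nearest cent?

$18.67

Interior volume: 379 − 191 → 188 cm³.
Infill deposited = 0.50 × 188, so 94 cm³.
Total printed volume = 191 + 94 = 285 cm³.
Mass: 285 × 1.12 → 319.2 g.
At $58.5/kg: 319.2/1000 × 58.5 = $18.67.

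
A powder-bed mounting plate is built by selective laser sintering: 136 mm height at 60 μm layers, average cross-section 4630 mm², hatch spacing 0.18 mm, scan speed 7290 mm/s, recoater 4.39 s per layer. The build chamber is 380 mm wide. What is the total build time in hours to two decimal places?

4.99 hours

Layer count = ceil(136 / 0.06) = 2267.
Per-layer scan distance = 4630 / 0.18, so 25722.2 mm.
Scan time per layer = 25722.2 / 7290 = 3.5284 s.
Per-layer time = 3.5284 + 4.39 = 7.9184 s.
Build time = 2267 × 7.9184 = 17951.0128 s = 4.99 hours.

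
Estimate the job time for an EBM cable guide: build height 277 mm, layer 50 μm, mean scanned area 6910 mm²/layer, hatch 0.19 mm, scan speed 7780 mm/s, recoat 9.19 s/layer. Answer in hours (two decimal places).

21.34 hours

Layer count = ceil(277 / 0.05) = 5540.
Scan path per layer = 6910 / 0.19 = 36368.4 mm.
Scan time per layer: 36368.4 / 7780 → 4.6746 s.
Time per layer = 4.6746 + 9.19 = 13.8646 s.
Total: 5540 × 13.8646 s = 76809.884 s → 21.34 hours.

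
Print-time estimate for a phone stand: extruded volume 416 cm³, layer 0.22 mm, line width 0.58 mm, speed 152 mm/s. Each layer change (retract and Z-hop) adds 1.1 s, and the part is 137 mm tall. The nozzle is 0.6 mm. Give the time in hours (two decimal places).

Line area: 0.22 × 0.58 → 0.1276 mm².
Toolpath length = 416 cm³ / 0.1276 mm² = 416000 / 0.1276 = 3260188.1 mm.
Time extruding: 3260188.1 / 152 → 21448.6 s.
Layer count = ceil(137 / 0.22) = 623.
Non-print overhead = 623 × 1.1 = 685.3 s.
Altogether 21448.6 + 685.3 = 22133.9 s, i.e. 6.15 hours.

6.15 hours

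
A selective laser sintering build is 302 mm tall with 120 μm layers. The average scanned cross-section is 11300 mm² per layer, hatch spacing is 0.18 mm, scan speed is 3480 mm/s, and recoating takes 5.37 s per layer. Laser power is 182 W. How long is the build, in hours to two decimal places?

16.37 hours

Number of layers: 302 / 0.12 → 2517 (rounded up).
Per-layer scan distance = 11300 / 0.18, so 62777.8 mm.
Scan time per layer = 62777.8 / 3480 = 18.0396 s.
Layer cycle: 18.0396 + 5.37 → 23.4096 s.
2517 layers × 23.4096 s/layer = 58921.9632 s, i.e. 16.37 hours.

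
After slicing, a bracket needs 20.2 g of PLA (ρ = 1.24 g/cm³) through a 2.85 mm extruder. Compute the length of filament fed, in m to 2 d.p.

Volume = 20.2 g / 1.24 g·cm⁻³ = 16.2903 cm³ = 16290.3 mm³.
Cross-section of 2.85 mm filament: π·(2.85/2)² = 6.3794 mm².
Length = 16290.3 / 6.3794 = 2553.58 mm = 2.55 m.

2.55 m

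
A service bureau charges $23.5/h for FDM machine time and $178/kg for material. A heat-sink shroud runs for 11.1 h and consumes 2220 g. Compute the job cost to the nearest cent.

Machine cost = 23.5 × 11.1, so $260.85.
Feedstock cost = 178 × 2220/1000, so $395.16.
Job cost: 260.85 + 395.16 = $656.01.

$656.01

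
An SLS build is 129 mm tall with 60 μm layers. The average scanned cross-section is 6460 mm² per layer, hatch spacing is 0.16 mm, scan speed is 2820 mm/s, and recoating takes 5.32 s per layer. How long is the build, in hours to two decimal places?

11.73 hours

Layers = ⌈129/0.06⌉ = 2150.
Scan path per layer = 6460 / 0.16, so 40375 mm.
Laser time per layer: 40375 / 2820 → 14.3174 s.
Layer cycle: 14.3174 + 5.32 → 19.6374 s.
2150 layers × 19.6374 s/layer = 42220.41 s, i.e. 11.73 hours.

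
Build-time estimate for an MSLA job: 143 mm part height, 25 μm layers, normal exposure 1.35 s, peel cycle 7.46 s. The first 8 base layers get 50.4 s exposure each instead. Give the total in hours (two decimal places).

14.11 hours

Layers = ⌈143/0.025⌉ = 5720.
Burn-in layers = 8 × (50.4 + 7.46), so 462.88 s.
Remaining layers = 5712 × (1.35 + 7.46), so 50322.72 s.
Sum: 462.88 + 50322.72 = 50785.6 s → 14.11 hours.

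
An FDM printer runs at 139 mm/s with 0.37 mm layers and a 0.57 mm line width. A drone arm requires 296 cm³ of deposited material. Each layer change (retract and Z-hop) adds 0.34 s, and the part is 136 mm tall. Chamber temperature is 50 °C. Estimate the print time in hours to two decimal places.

2.84 hours

Extrusion cross-section = 0.37 × 0.57, so 0.2109 mm².
Total extruded path = 296000/0.2109 = 1403508.8 mm.
Extrusion time = 1403508.8 / 139 = 10097.2 s.
Layers = ⌈136/0.37⌉ = 368.
Non-print overhead: 368 × 0.34 → 125.12 s.
Total = 10097.2 + 125.12 = 10222.32 s = 2.84 hours.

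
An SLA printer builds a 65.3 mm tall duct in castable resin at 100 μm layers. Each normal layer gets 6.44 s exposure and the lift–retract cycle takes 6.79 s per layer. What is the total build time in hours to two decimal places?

2.40 hours

Number of layers: 65.3 / 0.1 → 653 (rounded up).
Each layer takes = 6.44 + 6.79 = 13.23 s.
Total = 653 × 13.23 = 8639.19 s = 2.40 hours.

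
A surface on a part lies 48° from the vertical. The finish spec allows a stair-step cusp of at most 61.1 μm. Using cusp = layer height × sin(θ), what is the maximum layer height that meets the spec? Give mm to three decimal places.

0.082 mm

sin(48°) = 0.7431; t_max = 0.0611/0.7431 = 0.082 mm.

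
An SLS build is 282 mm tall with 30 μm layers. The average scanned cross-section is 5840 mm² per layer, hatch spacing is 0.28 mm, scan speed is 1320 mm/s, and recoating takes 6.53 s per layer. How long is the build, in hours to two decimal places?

Number of layers: 282 / 0.03 → 9400 (rounded up).
Hatch length per layer = 5840 / 0.28 = 20857.1 mm.
Scan time per layer = 20857.1 / 1320 = 15.8008 s.
Per-layer time: 15.8008 + 6.53 → 22.3308 s.
Build time = 9400 × 22.3308 = 209909.52 s = 58.31 hours.

58.31 hours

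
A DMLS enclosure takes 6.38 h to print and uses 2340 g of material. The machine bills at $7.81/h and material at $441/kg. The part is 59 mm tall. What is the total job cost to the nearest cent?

$1081.77

Machine-time cost = 7.81 × 6.38, so $49.8278.
Feedstock cost = 441 × 2340/1000, so $1031.94.
Job cost: 49.8278 + 1031.94 = 1081.7678 ≈ $1081.77.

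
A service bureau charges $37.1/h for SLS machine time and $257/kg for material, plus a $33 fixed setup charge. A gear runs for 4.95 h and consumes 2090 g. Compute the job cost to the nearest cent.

$753.78

Time charge = 37.1 × 4.95, so $183.645.
Material charge = 257 × 2090/1000, so $537.13.
Adding setup: 183.645 + 537.13 + 33 → 753.775 ≈ $753.78.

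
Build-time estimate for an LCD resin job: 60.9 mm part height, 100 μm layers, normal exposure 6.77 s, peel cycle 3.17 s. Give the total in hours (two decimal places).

1.68 hours

Number of layers: 60.9 / 0.1 → 609 (rounded up).
Per-layer time = 6.77 + 3.17, so 9.94 s.
Total = 609 × 9.94 = 6053.46 s = 1.68 hours.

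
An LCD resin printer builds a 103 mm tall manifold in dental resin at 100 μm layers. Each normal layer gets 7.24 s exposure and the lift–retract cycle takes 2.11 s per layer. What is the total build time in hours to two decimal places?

Layers = ⌈103/0.1⌉ = 1030.
Cycle time = 7.24 + 2.11 = 9.35 s.
Build time: 1030 × 9.35 s = 9630.5 s, i.e. 2.68 hours.

2.68 hours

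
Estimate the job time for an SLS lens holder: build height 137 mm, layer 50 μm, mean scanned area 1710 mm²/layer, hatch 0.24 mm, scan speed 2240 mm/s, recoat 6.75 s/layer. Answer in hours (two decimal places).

Number of layers: 137 / 0.05 → 2740 (rounded up).
Scan path per layer = 1710 / 0.24, so 7125 mm.
Scan time per layer = 7125 / 2240, so 3.1808 s.
Time per layer: 3.1808 + 6.75 → 9.9308 s.
Build time = 2740 × 9.9308 = 27210.392 s = 7.56 hours.

7.56 hours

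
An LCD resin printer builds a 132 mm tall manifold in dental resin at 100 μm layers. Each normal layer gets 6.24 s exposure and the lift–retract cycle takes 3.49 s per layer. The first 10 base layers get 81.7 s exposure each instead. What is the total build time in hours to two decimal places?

3.78 hours

Layer count = ceil(132 / 0.1) = 1320.
Base layers: 10 × (81.7 + 3.49) → 851.9 s.
Regular layers = 1310 × (6.24 + 3.49), so 12746.3 s.
Sum: 851.9 + 12746.3 = 13598.2 s → 3.78 hours.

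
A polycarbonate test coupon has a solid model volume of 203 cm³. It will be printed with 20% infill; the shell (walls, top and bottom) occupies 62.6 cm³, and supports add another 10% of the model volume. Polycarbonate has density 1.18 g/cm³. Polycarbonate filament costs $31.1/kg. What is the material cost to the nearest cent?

$4.07

Interior volume = 203 − 62.6, so 140.4 cm³.
Deposited infill = 0.20 × 140.4 = 28.08 cm³.
Support: 0.10 × 203 → 20.3 cm³.
Deposited volume = 62.6 + 28.08 + 20.3 = 110.98 cm³.
Mass: 110.98 × 1.18 → 130.9564 g.
Cost = 130.9564 g / 1000 × $31.1/kg = $4.07.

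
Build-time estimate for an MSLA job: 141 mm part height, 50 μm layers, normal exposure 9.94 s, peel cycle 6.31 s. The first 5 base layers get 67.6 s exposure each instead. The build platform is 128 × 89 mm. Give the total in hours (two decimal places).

Number of layers: 141 / 0.05 → 2820 (rounded up).
Bottom layers = 5 × (67.6 + 6.31) = 369.55 s.
Remaining layers = 2815 × (9.94 + 6.31) = 45743.75 s.
Total = 369.55 + 45743.75 = 46113.3 s = 12.81 hours.

12.81 hours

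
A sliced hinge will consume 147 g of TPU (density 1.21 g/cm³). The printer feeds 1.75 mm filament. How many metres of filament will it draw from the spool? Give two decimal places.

Extruded volume: 147/1.21 = 121.4876 cm³ (121487.6 mm³).
Filament cross-section = π × (1.75/2)² = 2.4053 mm².
L = V/A = 121487.6/2.4053 = 50508.29 mm → 50.51 m.

50.51 m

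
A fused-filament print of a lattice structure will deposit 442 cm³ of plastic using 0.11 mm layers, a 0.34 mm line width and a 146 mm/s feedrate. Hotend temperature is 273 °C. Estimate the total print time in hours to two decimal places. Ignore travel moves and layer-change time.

22.49 hours

Extrusion cross-section: 0.11 × 0.34 → 0.0374 mm².
Path length: 442000 mm³ / 0.0374 mm² → 11818181.8 mm.
Print-move time = 11818181.8 / 146 = 80946.5 s.
In the requested units: 80946.5 s = 22.49 hours.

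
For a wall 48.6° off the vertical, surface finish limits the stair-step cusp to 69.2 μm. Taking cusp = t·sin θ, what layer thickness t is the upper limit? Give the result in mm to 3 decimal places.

Layer height = cusp / sin(48.6°) = 0.0692 / 0.7501 = 0.092 mm.

0.092 mm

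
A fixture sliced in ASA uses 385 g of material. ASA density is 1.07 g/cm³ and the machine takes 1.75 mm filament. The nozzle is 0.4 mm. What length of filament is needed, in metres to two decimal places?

Extruded volume: 385/1.07 = 359.8131 cm³ (359813.1 mm³).
Cross-section of 1.75 mm filament: π·(1.75/2)² = 2.4053 mm².
L = V/A = 359813.1/2.4053 = 149591.78 mm → 149.59 m.

149.59 m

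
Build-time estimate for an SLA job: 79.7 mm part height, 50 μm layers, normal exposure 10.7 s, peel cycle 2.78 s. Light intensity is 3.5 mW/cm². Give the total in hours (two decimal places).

Layers = ⌈79.7/0.05⌉ = 1594.
Each layer takes = 10.7 + 2.78 = 13.48 s.
Build time: 1594 × 13.48 s = 21487.12 s, i.e. 5.97 hours.

5.97 hours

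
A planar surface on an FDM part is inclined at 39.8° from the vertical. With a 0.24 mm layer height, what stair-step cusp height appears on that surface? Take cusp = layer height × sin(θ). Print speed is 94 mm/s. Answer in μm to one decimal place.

h_c = t·sin θ = 0.24 × 0.6401 = 0.153624 mm (153.6 μm).

153.6 μm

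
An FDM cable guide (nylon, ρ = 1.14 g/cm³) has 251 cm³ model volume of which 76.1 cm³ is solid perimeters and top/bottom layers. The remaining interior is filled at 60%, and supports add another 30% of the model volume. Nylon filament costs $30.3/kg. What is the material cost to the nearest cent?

Volume inside the shell: 251 − 76.1 → 174.9 cm³.
Infill deposited = 0.60 × 174.9 = 104.94 cm³.
Support = 0.30 × 251, so 75.3 cm³.
Deposited volume = 76.1 + 104.94 + 75.3, so 256.34 cm³.
Mass = 256.34 × 1.14, so 292.2276 g.
At $30.3/kg: 292.2276/1000 × 30.3 = $8.85.

$8.85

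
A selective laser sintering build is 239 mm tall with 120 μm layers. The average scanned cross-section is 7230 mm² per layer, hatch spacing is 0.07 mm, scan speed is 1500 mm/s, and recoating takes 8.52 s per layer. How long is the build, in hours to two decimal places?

Number of layers: 239 / 0.12 → 1992 (rounded up).
Hatch length per layer = 7230 / 0.07 = 103285.7 mm.
Per-layer scan time: 103285.7 / 1500 → 68.8571 s.
Layer cycle = 68.8571 + 8.52, so 77.3771 s.
Total: 1992 × 77.3771 s = 154135.1832 s → 42.82 hours.

42.82 hours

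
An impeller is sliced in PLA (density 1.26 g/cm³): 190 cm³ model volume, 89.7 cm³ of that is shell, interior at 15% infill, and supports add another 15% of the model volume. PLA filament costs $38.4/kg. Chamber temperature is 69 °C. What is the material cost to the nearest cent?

$6.45

Interior volume = 190 − 89.7 = 100.3 cm³.
Infill deposited: 0.15 × 100.3 → 15.045 cm³.
Support: 0.15 × 190 → 28.5 cm³.
Total extruded = 89.7 + 15.045 + 28.5 = 133.245 cm³.
Mass = 133.245 × 1.26, so 167.8887 g.
Cost = 167.8887 g / 1000 × $38.4/kg = $6.45.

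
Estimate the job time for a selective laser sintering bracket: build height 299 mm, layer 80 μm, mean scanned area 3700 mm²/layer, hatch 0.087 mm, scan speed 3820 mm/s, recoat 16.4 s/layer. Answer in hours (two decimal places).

Layers = ⌈299/0.08⌉ = 3738.
Per-layer scan distance = 3700 / 0.087 = 42528.7 mm.
Laser time per layer = 42528.7 / 3820, so 11.1332 s.
Time per layer = 11.1332 + 16.4 = 27.5332 s.
3738 layers × 27.5332 s/layer = 102919.1016 s, i.e. 28.59 hours.

28.59 hours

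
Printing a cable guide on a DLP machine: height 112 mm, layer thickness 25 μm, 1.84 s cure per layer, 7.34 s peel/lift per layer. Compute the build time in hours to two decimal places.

11.42 hours

Number of layers: 112 / 0.025 → 4480 (rounded up).
Each layer takes = 1.84 + 7.34, so 9.18 s.
Build time: 4480 × 9.18 s = 41126.4 s, i.e. 11.42 hours.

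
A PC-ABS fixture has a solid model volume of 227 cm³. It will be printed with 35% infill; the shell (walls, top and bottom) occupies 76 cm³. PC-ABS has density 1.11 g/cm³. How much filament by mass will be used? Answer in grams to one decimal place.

Infill region: 227 − 76 → 151 cm³.
Infill deposited = 0.35 × 151 = 52.85 cm³.
Total printed volume = 76 + 52.85, so 128.85 cm³.
Mass = 128.85 × 1.11 = 143.0235 g.

143.0 g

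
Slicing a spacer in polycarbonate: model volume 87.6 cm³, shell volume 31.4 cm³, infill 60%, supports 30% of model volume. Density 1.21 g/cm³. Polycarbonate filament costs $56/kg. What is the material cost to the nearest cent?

$6.19

Interior volume: 87.6 − 31.4 → 56.2 cm³.
Infill deposited: 0.60 × 56.2 → 33.72 cm³.
Support = 0.30 × 87.6, so 26.28 cm³.
Total extruded: 31.4 + 33.72 + 26.28 → 91.4 cm³.
Mass = 91.4 × 1.21, so 110.594 g.
Cost = 110.594 g / 1000 × $56/kg = $6.19.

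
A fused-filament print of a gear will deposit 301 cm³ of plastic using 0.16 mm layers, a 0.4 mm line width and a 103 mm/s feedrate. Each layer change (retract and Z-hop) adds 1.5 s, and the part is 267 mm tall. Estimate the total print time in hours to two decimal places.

13.38 hours

Line area: 0.16 × 0.4 → 0.064 mm².
Toolpath length = 301 cm³ / 0.064 mm² = 301000 / 0.064 = 4703125 mm.
Extrusion time: 4703125 / 103 → 45661.4 s.
Number of layers: 267 / 0.16 → 1669 (rounded up).
Non-print overhead = 1669 × 1.5 = 2503.5 s.
Total = 45661.4 + 2503.5 = 48164.9 s = 13.38 hours.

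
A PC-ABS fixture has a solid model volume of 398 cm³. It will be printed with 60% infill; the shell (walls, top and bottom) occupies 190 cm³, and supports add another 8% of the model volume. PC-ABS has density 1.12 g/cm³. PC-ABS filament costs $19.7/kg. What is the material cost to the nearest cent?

$7.65

Interior volume = 398 − 190, so 208 cm³.
Deposited infill: 0.60 × 208 → 124.8 cm³.
Support: 0.08 × 398 → 31.84 cm³.
Total extruded = 190 + 124.8 + 31.84 = 346.64 cm³.
Mass = 346.64 × 1.12 = 388.2368 g.
At $19.7/kg: 388.2368/1000 × 19.7 = $7.65.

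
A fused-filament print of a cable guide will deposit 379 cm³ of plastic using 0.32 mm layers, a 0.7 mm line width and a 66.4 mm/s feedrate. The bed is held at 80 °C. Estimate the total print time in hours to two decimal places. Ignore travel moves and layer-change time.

7.08 hours

Bead cross-section = 0.32 × 0.7, so 0.224 mm².
Total extruded path = 379000/0.224 = 1691964.3 mm.
Time extruding = 1691964.3 / 66.4 = 25481.4 s.
That's 25481.4 s → 7.08 hours.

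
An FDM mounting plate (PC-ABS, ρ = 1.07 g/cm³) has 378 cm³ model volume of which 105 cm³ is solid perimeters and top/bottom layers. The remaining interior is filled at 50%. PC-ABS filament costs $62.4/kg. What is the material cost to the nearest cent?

$16.12

Interior volume: 378 − 105 → 273 cm³.
Infill deposited: 0.50 × 273 → 136.5 cm³.
Total printed volume = 105 + 136.5 = 241.5 cm³.
Mass = 241.5 × 1.07, so 258.405 g.
At $62.4/kg: 258.405/1000 × 62.4 = $16.12.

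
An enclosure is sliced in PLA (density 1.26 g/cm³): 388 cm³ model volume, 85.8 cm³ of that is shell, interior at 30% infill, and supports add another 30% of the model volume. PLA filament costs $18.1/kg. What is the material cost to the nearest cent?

Infill region: 388 − 85.8 → 302.2 cm³.
Infill volume = 0.30 × 302.2, so 90.66 cm³.
Support = 0.30 × 388, so 116.4 cm³.
Total extruded = 85.8 + 90.66 + 116.4, so 292.86 cm³.
Mass: 292.86 × 1.26 → 369.0036 g.
At $18.1/kg: 369.0036/1000 × 18.1 = $6.68.

$6.68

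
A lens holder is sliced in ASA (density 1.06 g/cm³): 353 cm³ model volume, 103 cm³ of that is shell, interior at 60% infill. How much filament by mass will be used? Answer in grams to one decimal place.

Interior volume = 353 − 103 = 250 cm³.
Infill volume = 0.60 × 250, so 150 cm³.
Total extruded = 103 + 150 = 253 cm³.
Mass: 253 × 1.06 → 268.18 g.

268.2 g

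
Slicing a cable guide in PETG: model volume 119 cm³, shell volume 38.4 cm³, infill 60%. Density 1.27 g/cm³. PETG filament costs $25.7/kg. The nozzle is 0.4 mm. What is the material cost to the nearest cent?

Volume inside the shell = 119 − 38.4 = 80.6 cm³.
Infill deposited: 0.60 × 80.6 → 48.36 cm³.
Total printed volume = 38.4 + 48.36, so 86.76 cm³.
Mass = 86.76 × 1.27, so 110.1852 g.
Cost = 110.1852 g / 1000 × $25.7/kg = $2.83.

$2.83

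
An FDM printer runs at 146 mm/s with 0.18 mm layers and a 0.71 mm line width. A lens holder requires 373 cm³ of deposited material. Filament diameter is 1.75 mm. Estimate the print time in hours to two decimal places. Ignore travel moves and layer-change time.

Line area: 0.18 × 0.71 → 0.1278 mm².
Path length: 373000 mm³ / 0.1278 mm² → 2918622.8 mm.
Extrusion time: 2918622.8 / 146 → 19990.6 s.
In the requested units: 19990.6 s = 5.55 hours.

5.55 hours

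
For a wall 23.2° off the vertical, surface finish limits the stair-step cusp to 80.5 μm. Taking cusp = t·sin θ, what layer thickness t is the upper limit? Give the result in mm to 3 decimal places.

0.204 mm

Layer height = cusp / sin(23.2°) = 0.0805 / 0.3939 = 0.204 mm.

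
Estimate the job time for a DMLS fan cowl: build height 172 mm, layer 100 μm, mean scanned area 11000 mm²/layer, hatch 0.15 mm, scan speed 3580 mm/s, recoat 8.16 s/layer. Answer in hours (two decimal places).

13.69 hours

Layer count = ceil(172 / 0.1) = 1720.
Per-layer scan distance = 11000 / 0.15, so 73333.3 mm.
Per-layer scan time = 73333.3 / 3580 = 20.4842 s.
Layer cycle: 20.4842 + 8.16 → 28.6442 s.
Total: 1720 × 28.6442 s = 49268.024 s → 13.69 hours.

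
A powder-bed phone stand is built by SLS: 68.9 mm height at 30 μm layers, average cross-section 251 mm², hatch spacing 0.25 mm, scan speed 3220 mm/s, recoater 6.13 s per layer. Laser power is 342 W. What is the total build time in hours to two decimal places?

Layers = ⌈68.9/0.03⌉ = 2297.
Per-layer scan distance: 251 / 0.25 → 1004 mm.
Laser time per layer: 1004 / 3220 → 0.3118 s.
Time per layer: 0.3118 + 6.13 → 6.4418 s.
2297 layers × 6.4418 s/layer = 14796.8146 s, i.e. 4.11 hours.

4.11 hours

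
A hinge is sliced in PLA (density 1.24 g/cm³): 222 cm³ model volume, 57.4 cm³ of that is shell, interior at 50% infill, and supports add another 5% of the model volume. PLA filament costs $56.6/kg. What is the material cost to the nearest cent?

Interior volume: 222 − 57.4 → 164.6 cm³.
Deposited infill = 0.50 × 164.6 = 82.3 cm³.
Support = 0.05 × 222, so 11.1 cm³.
Deposited volume = 57.4 + 82.3 + 11.1 = 150.8 cm³.
Mass: 150.8 × 1.24 → 186.992 g.
At $56.6/kg: 186.992/1000 × 56.6 = $10.58.

$10.58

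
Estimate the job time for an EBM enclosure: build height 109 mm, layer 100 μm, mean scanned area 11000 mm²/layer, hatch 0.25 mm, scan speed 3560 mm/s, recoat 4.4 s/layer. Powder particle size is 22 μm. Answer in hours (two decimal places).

Layer count = ceil(109 / 0.1) = 1090.
Hatch length per layer: 11000 / 0.25 → 44000 mm.
Scan time per layer: 44000 / 3560 → 12.3596 s.
Time per layer = 12.3596 + 4.4, so 16.7596 s.
Build time = 1090 × 16.7596 = 18267.964 s = 5.07 hours.

5.07 hours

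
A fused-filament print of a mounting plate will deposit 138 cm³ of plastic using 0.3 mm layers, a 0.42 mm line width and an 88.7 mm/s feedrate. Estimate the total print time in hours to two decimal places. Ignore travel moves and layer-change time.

Extrusion cross-section: 0.3 × 0.42 → 0.126 mm².
Toolpath length = 138 cm³ / 0.126 mm² = 138000 / 0.126 = 1095238.1 mm.
Print-move time: 1095238.1 / 88.7 → 12347.7 s.
In the requested units: 12347.7 s = 3.43 hours.

3.43 hours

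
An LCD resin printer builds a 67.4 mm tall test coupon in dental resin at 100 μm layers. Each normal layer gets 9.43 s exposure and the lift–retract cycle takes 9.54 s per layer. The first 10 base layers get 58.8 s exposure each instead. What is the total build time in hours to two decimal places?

3.69 hours

Number of layers: 67.4 / 0.1 → 674 (rounded up).
Base layers = 10 × (58.8 + 9.54) = 683.4 s.
Regular layers = 664 × (9.43 + 9.54), so 12596.08 s.
Total = 683.4 + 12596.08 = 13279.48 s = 3.69 hours.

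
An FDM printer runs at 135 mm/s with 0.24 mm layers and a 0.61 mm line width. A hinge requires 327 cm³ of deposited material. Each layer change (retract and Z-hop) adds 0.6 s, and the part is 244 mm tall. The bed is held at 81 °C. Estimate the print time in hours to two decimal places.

4.77 hours

Extrusion cross-section = 0.24 × 0.61, so 0.1464 mm².
Toolpath length = 327 cm³ / 0.1464 mm² = 327000 / 0.1464 = 2233606.6 mm.
Print-move time: 2233606.6 / 135 → 16545.2 s.
Number of layers: 244 / 0.24 → 1017 (rounded up).
Layer-change overhead = 1017 × 0.6, so 610.2 s.
Altogether 16545.2 + 610.2 = 17155.4 s, i.e. 4.77 hours.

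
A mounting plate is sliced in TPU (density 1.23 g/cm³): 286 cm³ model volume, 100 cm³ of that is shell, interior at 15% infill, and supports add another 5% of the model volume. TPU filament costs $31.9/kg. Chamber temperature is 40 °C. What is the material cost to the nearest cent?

$5.58

Volume inside the shell = 286 − 100, so 186 cm³.
Deposited infill = 0.15 × 186, so 27.9 cm³.
Support = 0.05 × 286, so 14.3 cm³.
Total extruded = 100 + 27.9 + 14.3, so 142.2 cm³.
Mass = 142.2 × 1.23 = 174.906 g.
Cost = 174.906 g / 1000 × $31.9/kg = $5.58.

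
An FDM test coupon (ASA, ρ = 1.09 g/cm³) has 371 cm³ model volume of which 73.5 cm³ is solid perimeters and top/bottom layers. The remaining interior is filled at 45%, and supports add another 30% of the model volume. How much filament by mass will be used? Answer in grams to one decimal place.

347.4 g

Interior volume = 371 − 73.5 = 297.5 cm³.
Infill deposited: 0.45 × 297.5 → 133.875 cm³.
Support: 0.30 × 371 → 111.3 cm³.
Deposited volume = 73.5 + 133.875 + 111.3 = 318.675 cm³.
Mass = 318.675 × 1.09 = 347.35575 g.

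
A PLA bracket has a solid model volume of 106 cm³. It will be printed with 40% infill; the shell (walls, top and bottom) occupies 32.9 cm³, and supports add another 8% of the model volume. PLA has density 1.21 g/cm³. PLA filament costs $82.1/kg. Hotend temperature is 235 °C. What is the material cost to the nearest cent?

$7.02

Infill region = 106 − 32.9, so 73.1 cm³.
Infill volume: 0.40 × 73.1 → 29.24 cm³.
Support: 0.08 × 106 → 8.48 cm³.
Total printed volume: 32.9 + 29.24 + 8.48 → 70.62 cm³.
Mass = 70.62 × 1.21, so 85.4502 g.
At $82.1/kg: 85.4502/1000 × 82.1 = $7.02.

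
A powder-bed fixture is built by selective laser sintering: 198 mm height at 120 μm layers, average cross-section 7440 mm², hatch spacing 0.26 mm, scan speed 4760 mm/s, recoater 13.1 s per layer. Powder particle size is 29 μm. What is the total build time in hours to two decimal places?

8.76 hours

Number of layers: 198 / 0.12 → 1650 (rounded up).
Scan path per layer = 7440 / 0.26, so 28615.4 mm.
Per-layer scan time = 28615.4 / 4760 = 6.0116 s.
Layer cycle = 6.0116 + 13.1 = 19.1116 s.
Build time = 1650 × 19.1116 = 31534.14 s = 8.76 hours.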